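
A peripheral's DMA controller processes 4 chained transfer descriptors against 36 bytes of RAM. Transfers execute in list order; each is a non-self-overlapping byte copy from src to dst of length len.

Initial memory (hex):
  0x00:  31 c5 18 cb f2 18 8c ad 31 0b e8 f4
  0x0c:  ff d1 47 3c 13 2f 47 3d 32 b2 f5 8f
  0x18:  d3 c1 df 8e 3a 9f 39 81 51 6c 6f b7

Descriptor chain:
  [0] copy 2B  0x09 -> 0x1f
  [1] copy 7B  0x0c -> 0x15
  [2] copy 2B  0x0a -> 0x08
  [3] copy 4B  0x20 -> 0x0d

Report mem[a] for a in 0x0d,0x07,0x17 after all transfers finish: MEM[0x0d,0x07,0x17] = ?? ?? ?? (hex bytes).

MEM[0x0d,0x07,0x17] = e8 ad 47

D0: mem[0x1f..0x20] <- [0b e8]
D1: mem[0x15..0x1b] <- [ff d1 47 3c 13 2f 47]
D2: mem[0x08..0x09] <- [e8 f4]
D3: mem[0x0d..0x10] <- [e8 6c 6f b7]
query mem[0x0d]=0xe8, mem[0x07]=0xad, mem[0x17]=0x47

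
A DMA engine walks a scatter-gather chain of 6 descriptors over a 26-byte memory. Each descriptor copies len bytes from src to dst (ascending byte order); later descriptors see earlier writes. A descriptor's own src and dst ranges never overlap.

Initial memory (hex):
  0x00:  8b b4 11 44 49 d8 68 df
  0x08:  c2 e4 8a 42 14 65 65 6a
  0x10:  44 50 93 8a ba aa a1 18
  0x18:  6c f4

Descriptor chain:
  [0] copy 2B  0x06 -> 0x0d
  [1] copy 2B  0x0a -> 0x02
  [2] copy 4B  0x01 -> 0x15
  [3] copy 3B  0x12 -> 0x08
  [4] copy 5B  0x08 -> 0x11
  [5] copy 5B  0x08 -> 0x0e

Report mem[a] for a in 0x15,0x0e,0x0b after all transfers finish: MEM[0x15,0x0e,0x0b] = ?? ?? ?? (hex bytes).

[0] 0x06->0x0d len=2 : 68 df
[1] 0x0a->0x02 len=2 : 8a 42
[2] 0x01->0x15 len=4 : b4 8a 42 49
[3] 0x12->0x08 len=3 : 93 8a ba
[4] 0x08->0x11 len=5 : 93 8a ba 42 14
[5] 0x08->0x0e len=5 : 93 8a ba 42 14
query mem[0x15]=0x14, mem[0x0e]=0x93, mem[0x0b]=0x42

MEM[0x15,0x0e,0x0b] = 14 93 42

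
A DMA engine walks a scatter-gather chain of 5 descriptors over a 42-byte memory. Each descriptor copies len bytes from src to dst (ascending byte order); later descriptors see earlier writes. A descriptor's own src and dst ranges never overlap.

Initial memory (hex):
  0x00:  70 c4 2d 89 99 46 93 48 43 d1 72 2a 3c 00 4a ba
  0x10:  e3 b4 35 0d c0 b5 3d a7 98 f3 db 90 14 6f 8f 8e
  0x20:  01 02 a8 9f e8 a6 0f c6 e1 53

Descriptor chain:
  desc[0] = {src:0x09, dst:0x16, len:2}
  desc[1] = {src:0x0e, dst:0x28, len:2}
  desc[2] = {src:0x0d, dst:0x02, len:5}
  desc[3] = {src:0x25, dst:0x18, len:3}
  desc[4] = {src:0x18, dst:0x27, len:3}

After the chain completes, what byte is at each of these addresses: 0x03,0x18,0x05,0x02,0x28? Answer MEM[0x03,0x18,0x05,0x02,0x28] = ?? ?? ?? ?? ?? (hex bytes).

  after D0: wrote 2B at 0x16 = d172
  after D1: wrote 2B at 0x28 = 4aba
  after D2: wrote 5B at 0x02 = 004abae3b4
  after D3: wrote 3B at 0x18 = a60fc6
  after D4: wrote 3B at 0x27 = a60fc6
query mem[0x03]=0x4a, mem[0x18]=0xa6, mem[0x05]=0xe3, mem[0x02]=0x00, mem[0x28]=0x0f

MEM[0x03,0x18,0x05,0x02,0x28] = 4a a6 e3 00 0f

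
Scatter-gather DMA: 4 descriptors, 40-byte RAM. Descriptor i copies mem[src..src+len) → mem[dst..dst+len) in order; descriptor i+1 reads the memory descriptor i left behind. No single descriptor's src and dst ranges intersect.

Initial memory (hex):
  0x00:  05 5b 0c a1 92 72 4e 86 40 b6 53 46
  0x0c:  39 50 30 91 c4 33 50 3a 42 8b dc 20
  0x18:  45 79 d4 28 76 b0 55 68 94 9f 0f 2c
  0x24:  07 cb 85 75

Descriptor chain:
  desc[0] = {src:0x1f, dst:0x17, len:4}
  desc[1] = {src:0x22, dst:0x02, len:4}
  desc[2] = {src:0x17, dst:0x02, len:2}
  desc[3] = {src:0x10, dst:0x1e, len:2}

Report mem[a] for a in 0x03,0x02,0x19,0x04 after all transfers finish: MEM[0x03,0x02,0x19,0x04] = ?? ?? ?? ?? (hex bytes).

MEM[0x03,0x02,0x19,0x04] = 94 68 9f 07

#0 dst[0x17+4] := {0x68,0x94,0x9f,0x0f}
#1 dst[0x02+4] := {0x0f,0x2c,0x07,0xcb}
#2 dst[0x02+2] := {0x68,0x94}
#3 dst[0x1e+2] := {0xc4,0x33}
query mem[0x03]=0x94, mem[0x02]=0x68, mem[0x19]=0x9f, mem[0x04]=0x07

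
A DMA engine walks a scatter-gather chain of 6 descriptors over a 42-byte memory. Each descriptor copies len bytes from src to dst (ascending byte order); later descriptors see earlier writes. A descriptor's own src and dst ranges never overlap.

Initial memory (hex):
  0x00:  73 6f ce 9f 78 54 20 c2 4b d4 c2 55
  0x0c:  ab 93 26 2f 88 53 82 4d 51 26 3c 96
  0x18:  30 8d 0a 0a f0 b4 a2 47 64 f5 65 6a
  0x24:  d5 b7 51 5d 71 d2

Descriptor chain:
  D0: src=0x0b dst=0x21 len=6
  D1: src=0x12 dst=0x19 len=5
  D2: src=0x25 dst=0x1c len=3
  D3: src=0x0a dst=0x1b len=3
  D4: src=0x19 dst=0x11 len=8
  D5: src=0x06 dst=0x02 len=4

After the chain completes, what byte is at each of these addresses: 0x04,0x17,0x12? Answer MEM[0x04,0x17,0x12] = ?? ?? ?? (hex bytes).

MEM[0x04,0x17,0x12] = 4b 47 4d

#0 dst[0x21+6] := {0x55,0xab,0x93,0x26,0x2f,0x88}
#1 dst[0x19+5] := {0x82,0x4d,0x51,0x26,0x3c}
#2 dst[0x1c+3] := {0x2f,0x88,0x5d}
#3 dst[0x1b+3] := {0xc2,0x55,0xab}
#4 dst[0x11+8] := {0x82,0x4d,0xc2,0x55,0xab,0x5d,0x47,0x64}
#5 dst[0x02+4] := {0x20,0xc2,0x4b,0xd4}
query mem[0x04]=0x4b, mem[0x17]=0x47, mem[0x12]=0x4d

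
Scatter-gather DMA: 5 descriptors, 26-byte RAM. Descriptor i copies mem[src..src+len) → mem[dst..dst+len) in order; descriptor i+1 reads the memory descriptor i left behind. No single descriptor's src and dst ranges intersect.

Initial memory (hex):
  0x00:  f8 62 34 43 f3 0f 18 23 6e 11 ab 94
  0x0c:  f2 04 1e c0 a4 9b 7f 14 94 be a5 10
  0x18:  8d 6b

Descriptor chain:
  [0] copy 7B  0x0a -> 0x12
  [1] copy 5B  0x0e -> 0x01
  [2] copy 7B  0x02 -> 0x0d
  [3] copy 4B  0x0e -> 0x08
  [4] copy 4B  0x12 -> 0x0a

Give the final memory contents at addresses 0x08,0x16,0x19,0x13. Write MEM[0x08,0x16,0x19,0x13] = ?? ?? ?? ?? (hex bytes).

MEM[0x08,0x16,0x19,0x13] = a4 1e 6b 6e

  after D0: wrote 7B at 0x12 = ab94f2041ec0a4
  after D1: wrote 5B at 0x01 = 1ec0a49bab
  after D2: wrote 7B at 0x0d = c0a49bab18236e
  after D3: wrote 4B at 0x08 = a49bab18
  after D4: wrote 4B at 0x0a = 236ef204
query mem[0x08]=0xa4, mem[0x16]=0x1e, mem[0x19]=0x6b, mem[0x13]=0x6e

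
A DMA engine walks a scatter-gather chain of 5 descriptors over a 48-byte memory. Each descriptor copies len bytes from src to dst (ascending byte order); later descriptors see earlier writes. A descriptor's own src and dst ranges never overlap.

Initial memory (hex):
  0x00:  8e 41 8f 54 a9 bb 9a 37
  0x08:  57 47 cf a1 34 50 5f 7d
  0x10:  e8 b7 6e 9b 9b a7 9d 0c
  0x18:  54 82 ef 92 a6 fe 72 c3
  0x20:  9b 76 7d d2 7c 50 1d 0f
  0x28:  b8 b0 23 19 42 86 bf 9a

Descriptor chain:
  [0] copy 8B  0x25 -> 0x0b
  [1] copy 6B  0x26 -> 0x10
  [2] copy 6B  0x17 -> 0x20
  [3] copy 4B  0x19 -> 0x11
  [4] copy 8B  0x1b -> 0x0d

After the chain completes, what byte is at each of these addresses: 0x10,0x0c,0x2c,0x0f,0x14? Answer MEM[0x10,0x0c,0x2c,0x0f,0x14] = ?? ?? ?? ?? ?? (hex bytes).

D0: mem[0x0b..0x12] <- [50 1d 0f b8 b0 23 19 42]
D1: mem[0x10..0x15] <- [1d 0f b8 b0 23 19]
D2: mem[0x20..0x25] <- [0c 54 82 ef 92 a6]
D3: mem[0x11..0x14] <- [82 ef 92 a6]
D4: mem[0x0d..0x14] <- [92 a6 fe 72 c3 0c 54 82]
query mem[0x10]=0x72, mem[0x0c]=0x1d, mem[0x2c]=0x42, mem[0x0f]=0xfe, mem[0x14]=0x82

MEM[0x10,0x0c,0x2c,0x0f,0x14] = 72 1d 42 fe 82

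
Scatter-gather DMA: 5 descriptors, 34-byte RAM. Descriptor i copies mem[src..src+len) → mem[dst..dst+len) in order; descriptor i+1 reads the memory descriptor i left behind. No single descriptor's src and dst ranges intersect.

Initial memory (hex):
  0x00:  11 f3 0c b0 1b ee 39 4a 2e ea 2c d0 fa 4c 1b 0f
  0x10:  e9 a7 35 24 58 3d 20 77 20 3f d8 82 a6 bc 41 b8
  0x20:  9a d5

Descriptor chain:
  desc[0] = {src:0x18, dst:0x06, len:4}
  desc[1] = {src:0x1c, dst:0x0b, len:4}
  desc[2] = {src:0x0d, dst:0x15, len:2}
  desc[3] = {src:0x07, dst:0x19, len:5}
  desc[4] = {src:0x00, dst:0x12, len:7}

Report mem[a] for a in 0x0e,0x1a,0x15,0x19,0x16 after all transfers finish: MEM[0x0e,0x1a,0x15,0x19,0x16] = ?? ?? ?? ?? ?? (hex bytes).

  after D0: wrote 4B at 0x06 = 203fd882
  after D1: wrote 4B at 0x0b = a6bc41b8
  after D2: wrote 2B at 0x15 = 41b8
  after D3: wrote 5B at 0x19 = 3fd8822ca6
  after D4: wrote 7B at 0x12 = 11f30cb01bee20
query mem[0x0e]=0xb8, mem[0x1a]=0xd8, mem[0x15]=0xb0, mem[0x19]=0x3f, mem[0x16]=0x1b

MEM[0x0e,0x1a,0x15,0x19,0x16] = b8 d8 b0 3f 1b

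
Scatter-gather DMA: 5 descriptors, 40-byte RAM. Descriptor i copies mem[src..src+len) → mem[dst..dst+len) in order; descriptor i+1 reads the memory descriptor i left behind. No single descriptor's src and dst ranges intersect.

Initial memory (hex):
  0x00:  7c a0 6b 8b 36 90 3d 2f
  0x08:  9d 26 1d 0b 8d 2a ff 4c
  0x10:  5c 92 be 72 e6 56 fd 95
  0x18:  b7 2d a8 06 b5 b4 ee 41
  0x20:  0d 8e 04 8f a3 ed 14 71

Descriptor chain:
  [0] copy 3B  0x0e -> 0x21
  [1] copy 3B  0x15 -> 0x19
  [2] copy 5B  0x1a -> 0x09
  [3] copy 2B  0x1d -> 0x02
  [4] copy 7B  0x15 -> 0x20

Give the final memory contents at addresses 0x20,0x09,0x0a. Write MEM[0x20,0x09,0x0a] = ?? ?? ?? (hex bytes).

MEM[0x20,0x09,0x0a] = 56 fd 95

D0: mem[0x21..0x23] <- [ff 4c 5c]
D1: mem[0x19..0x1b] <- [56 fd 95]
D2: mem[0x09..0x0d] <- [fd 95 b5 b4 ee]
D3: mem[0x02..0x03] <- [b4 ee]
D4: mem[0x20..0x26] <- [56 fd 95 b7 56 fd 95]
query mem[0x20]=0x56, mem[0x09]=0xfd, mem[0x0a]=0x95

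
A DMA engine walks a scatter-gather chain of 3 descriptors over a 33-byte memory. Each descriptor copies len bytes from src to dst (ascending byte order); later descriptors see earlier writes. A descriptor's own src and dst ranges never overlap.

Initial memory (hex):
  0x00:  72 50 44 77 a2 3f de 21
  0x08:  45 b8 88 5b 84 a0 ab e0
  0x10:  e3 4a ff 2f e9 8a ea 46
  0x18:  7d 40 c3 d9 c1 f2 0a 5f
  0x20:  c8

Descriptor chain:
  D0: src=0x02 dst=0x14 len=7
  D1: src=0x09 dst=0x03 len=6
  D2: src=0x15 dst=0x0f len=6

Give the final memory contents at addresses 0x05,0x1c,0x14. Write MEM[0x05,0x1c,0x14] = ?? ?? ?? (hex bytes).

MEM[0x05,0x1c,0x14] = 5b c1 45

#0 dst[0x14+7] := {0x44,0x77,0xa2,0x3f,0xde,0x21,0x45}
#1 dst[0x03+6] := {0xb8,0x88,0x5b,0x84,0xa0,0xab}
#2 dst[0x0f+6] := {0x77,0xa2,0x3f,0xde,0x21,0x45}
query mem[0x05]=0x5b, mem[0x1c]=0xc1, mem[0x14]=0x45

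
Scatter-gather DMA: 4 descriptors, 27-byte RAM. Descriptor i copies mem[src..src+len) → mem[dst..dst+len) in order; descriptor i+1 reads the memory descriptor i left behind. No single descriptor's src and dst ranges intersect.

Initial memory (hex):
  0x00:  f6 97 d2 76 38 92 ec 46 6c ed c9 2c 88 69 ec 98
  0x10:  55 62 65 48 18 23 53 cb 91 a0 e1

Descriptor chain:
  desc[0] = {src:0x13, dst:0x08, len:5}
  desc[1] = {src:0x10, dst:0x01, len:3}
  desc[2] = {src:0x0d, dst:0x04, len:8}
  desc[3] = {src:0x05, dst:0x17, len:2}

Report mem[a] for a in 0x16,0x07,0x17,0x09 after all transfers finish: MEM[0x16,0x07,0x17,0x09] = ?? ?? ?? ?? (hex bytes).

D0: mem[0x08..0x0c] <- [48 18 23 53 cb]
D1: mem[0x01..0x03] <- [55 62 65]
D2: mem[0x04..0x0b] <- [69 ec 98 55 62 65 48 18]
D3: mem[0x17..0x18] <- [ec 98]
query mem[0x16]=0x53, mem[0x07]=0x55, mem[0x17]=0xec, mem[0x09]=0x65

MEM[0x16,0x07,0x17,0x09] = 53 55 ec 65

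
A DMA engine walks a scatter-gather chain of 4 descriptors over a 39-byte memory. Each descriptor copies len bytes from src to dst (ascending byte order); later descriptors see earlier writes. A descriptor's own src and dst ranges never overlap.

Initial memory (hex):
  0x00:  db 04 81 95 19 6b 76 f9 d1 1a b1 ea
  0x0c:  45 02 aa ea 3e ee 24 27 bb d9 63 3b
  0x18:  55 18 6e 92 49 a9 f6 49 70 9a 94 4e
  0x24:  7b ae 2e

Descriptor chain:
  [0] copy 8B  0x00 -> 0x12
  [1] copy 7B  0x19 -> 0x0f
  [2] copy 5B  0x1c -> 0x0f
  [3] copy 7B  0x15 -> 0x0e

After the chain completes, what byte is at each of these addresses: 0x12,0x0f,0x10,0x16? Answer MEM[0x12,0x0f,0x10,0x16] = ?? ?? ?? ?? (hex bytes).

#0 dst[0x12+8] := {0xdb,0x04,0x81,0x95,0x19,0x6b,0x76,0xf9}
#1 dst[0x0f+7] := {0xf9,0x6e,0x92,0x49,0xa9,0xf6,0x49}
#2 dst[0x0f+5] := {0x49,0xa9,0xf6,0x49,0x70}
#3 dst[0x0e+7] := {0x49,0x19,0x6b,0x76,0xf9,0x6e,0x92}
query mem[0x12]=0xf9, mem[0x0f]=0x19, mem[0x10]=0x6b, mem[0x16]=0x19

MEM[0x12,0x0f,0x10,0x16] = f9 19 6b 19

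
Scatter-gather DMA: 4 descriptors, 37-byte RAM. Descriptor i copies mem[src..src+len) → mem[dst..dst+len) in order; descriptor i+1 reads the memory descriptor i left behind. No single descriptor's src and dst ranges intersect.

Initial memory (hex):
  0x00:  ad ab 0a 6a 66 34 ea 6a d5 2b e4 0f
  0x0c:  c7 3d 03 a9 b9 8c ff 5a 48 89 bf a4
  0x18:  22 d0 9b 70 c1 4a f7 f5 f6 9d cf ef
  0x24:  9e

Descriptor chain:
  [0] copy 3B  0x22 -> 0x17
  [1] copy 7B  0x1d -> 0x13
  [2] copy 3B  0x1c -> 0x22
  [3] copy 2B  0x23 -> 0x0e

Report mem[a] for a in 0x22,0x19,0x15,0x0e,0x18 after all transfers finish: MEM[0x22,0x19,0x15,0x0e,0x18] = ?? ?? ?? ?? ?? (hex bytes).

MEM[0x22,0x19,0x15,0x0e,0x18] = c1 ef f5 4a cf

D0: mem[0x17..0x19] <- [cf ef 9e]
D1: mem[0x13..0x19] <- [4a f7 f5 f6 9d cf ef]
D2: mem[0x22..0x24] <- [c1 4a f7]
D3: mem[0x0e..0x0f] <- [4a f7]
query mem[0x22]=0xc1, mem[0x19]=0xef, mem[0x15]=0xf5, mem[0x0e]=0x4a, mem[0x18]=0xcf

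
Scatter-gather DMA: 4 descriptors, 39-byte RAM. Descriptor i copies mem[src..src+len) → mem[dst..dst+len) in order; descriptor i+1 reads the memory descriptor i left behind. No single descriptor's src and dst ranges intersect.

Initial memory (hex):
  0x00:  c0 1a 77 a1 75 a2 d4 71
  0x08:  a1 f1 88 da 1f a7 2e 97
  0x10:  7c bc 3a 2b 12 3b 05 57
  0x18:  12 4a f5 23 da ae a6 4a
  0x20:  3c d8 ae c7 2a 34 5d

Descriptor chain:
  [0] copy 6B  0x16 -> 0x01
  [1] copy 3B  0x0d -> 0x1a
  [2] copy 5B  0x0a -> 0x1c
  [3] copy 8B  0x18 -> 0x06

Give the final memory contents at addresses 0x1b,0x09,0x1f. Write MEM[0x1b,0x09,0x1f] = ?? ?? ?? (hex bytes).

  after D0: wrote 6B at 0x01 = 0557124af523
  after D1: wrote 3B at 0x1a = a72e97
  after D2: wrote 5B at 0x1c = 88da1fa72e
  after D3: wrote 8B at 0x06 = 124aa72e88da1fa7
query mem[0x1b]=0x2e, mem[0x09]=0x2e, mem[0x1f]=0xa7

MEM[0x1b,0x09,0x1f] = 2e 2e a7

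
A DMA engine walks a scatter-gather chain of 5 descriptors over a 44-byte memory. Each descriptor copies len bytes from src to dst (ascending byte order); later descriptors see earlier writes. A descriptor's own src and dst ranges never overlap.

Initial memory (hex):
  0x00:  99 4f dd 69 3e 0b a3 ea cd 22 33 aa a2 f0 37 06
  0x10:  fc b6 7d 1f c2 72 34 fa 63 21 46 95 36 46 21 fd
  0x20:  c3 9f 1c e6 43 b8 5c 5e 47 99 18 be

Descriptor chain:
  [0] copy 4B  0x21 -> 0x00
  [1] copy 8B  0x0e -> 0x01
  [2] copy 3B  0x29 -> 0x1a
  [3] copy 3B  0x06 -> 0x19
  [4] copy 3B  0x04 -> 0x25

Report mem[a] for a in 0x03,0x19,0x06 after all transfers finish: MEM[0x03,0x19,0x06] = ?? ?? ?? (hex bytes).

MEM[0x03,0x19,0x06] = fc 1f 1f

#0 dst[0x00+4] := {0x9f,0x1c,0xe6,0x43}
#1 dst[0x01+8] := {0x37,0x06,0xfc,0xb6,0x7d,0x1f,0xc2,0x72}
#2 dst[0x1a+3] := {0x99,0x18,0xbe}
#3 dst[0x19+3] := {0x1f,0xc2,0x72}
#4 dst[0x25+3] := {0xb6,0x7d,0x1f}
query mem[0x03]=0xfc, mem[0x19]=0x1f, mem[0x06]=0x1f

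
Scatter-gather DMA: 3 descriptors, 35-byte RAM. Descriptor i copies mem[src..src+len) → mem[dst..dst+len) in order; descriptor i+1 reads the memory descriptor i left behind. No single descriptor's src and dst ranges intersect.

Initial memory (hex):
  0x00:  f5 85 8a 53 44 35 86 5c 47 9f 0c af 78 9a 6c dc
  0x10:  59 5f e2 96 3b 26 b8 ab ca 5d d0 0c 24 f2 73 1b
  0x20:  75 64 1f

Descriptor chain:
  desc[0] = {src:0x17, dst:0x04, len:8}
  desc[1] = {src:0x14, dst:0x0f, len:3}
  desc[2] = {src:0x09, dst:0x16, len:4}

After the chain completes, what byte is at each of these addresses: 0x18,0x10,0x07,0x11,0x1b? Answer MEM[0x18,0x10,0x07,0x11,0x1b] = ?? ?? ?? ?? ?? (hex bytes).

MEM[0x18,0x10,0x07,0x11,0x1b] = 73 26 d0 b8 0c

#0 dst[0x04+8] := {0xab,0xca,0x5d,0xd0,0x0c,0x24,0xf2,0x73}
#1 dst[0x0f+3] := {0x3b,0x26,0xb8}
#2 dst[0x16+4] := {0x24,0xf2,0x73,0x78}
query mem[0x18]=0x73, mem[0x10]=0x26, mem[0x07]=0xd0, mem[0x11]=0xb8, mem[0x1b]=0x0c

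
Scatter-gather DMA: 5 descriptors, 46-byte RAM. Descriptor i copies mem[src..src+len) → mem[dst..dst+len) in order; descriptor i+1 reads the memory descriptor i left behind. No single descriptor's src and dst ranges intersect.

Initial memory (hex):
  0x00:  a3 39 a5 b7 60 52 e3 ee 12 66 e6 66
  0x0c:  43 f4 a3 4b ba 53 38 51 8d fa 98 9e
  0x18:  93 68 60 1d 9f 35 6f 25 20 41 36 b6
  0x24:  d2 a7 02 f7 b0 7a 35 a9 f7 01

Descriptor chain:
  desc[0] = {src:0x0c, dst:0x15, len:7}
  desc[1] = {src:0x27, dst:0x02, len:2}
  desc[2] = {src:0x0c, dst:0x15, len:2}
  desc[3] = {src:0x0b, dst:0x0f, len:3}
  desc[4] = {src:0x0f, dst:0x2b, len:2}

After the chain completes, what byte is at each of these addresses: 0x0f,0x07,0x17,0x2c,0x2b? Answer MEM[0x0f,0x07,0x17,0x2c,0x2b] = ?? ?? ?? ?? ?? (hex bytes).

D0: mem[0x15..0x1b] <- [43 f4 a3 4b ba 53 38]
D1: mem[0x02..0x03] <- [f7 b0]
D2: mem[0x15..0x16] <- [43 f4]
D3: mem[0x0f..0x11] <- [66 43 f4]
D4: mem[0x2b..0x2c] <- [66 43]
query mem[0x0f]=0x66, mem[0x07]=0xee, mem[0x17]=0xa3, mem[0x2c]=0x43, mem[0x2b]=0x66

MEM[0x0f,0x07,0x17,0x2c,0x2b] = 66 ee a3 43 66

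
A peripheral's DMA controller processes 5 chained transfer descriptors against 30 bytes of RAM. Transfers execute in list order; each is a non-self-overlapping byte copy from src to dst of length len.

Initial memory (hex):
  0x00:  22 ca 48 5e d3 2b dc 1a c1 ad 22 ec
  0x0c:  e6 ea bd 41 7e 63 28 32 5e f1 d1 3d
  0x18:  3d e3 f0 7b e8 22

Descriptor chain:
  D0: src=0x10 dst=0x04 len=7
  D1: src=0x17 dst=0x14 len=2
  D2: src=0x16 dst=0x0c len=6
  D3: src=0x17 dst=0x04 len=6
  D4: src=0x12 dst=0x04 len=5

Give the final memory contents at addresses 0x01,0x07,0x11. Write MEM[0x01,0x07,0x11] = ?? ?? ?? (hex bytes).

MEM[0x01,0x07,0x11] = ca 3d 7b

[0] 0x10->0x04 len=7 : 7e 63 28 32 5e f1 d1
[1] 0x17->0x14 len=2 : 3d 3d
[2] 0x16->0x0c len=6 : d1 3d 3d e3 f0 7b
[3] 0x17->0x04 len=6 : 3d 3d e3 f0 7b e8
[4] 0x12->0x04 len=5 : 28 32 3d 3d d1
query mem[0x01]=0xca, mem[0x07]=0x3d, mem[0x11]=0x7b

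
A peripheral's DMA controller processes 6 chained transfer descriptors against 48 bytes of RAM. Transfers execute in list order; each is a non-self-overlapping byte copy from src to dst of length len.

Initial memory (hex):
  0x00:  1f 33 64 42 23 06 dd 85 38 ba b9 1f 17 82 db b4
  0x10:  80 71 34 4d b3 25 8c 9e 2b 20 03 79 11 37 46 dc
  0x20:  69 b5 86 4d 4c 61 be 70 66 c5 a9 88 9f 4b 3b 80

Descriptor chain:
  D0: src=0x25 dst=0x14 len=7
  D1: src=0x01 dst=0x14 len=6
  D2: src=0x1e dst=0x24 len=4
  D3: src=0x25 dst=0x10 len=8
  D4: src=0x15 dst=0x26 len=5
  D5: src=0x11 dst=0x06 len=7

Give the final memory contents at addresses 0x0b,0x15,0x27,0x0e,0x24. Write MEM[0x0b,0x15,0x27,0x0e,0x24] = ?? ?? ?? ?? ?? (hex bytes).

MEM[0x0b,0x15,0x27,0x0e,0x24] = 88 a9 88 db 46

[0] 0x25->0x14 len=7 : 61 be 70 66 c5 a9 88
[1] 0x01->0x14 len=6 : 33 64 42 23 06 dd
[2] 0x1e->0x24 len=4 : 46 dc 69 b5
[3] 0x25->0x10 len=8 : dc 69 b5 66 c5 a9 88 9f
[4] 0x15->0x26 len=5 : a9 88 9f 06 dd
[5] 0x11->0x06 len=7 : 69 b5 66 c5 a9 88 9f
query mem[0x0b]=0x88, mem[0x15]=0xa9, mem[0x27]=0x88, mem[0x0e]=0xdb, mem[0x24]=0x46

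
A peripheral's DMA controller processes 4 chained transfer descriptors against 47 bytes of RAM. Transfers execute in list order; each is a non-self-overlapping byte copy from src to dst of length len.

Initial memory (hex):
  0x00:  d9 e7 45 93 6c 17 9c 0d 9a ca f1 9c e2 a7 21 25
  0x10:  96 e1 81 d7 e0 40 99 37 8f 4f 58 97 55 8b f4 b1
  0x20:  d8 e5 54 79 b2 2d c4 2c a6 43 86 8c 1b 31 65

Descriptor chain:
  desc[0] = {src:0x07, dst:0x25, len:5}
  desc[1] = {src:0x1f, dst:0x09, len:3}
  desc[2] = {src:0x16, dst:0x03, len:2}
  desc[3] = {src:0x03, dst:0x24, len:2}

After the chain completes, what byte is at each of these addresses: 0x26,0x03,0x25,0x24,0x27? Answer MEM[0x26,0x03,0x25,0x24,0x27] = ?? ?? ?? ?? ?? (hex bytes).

MEM[0x26,0x03,0x25,0x24,0x27] = 9a 99 37 99 ca

[0] 0x07->0x25 len=5 : 0d 9a ca f1 9c
[1] 0x1f->0x09 len=3 : b1 d8 e5
[2] 0x16->0x03 len=2 : 99 37
[3] 0x03->0x24 len=2 : 99 37
query mem[0x26]=0x9a, mem[0x03]=0x99, mem[0x25]=0x37, mem[0x24]=0x99, mem[0x27]=0xca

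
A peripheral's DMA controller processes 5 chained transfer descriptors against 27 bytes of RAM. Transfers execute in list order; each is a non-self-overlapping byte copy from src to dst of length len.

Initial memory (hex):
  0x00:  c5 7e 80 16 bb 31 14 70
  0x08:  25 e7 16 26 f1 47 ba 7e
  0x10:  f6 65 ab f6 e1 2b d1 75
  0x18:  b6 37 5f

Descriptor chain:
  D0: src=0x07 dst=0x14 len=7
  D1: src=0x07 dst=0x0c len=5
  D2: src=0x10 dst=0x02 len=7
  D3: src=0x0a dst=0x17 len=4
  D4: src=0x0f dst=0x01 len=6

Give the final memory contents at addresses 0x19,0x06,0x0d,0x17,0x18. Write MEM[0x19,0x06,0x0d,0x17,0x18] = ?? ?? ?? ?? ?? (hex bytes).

MEM[0x19,0x06,0x0d,0x17,0x18] = 70 70 25 16 26

[0] 0x07->0x14 len=7 : 70 25 e7 16 26 f1 47
[1] 0x07->0x0c len=5 : 70 25 e7 16 26
[2] 0x10->0x02 len=7 : 26 65 ab f6 70 25 e7
[3] 0x0a->0x17 len=4 : 16 26 70 25
[4] 0x0f->0x01 len=6 : 16 26 65 ab f6 70
query mem[0x19]=0x70, mem[0x06]=0x70, mem[0x0d]=0x25, mem[0x17]=0x16, mem[0x18]=0x26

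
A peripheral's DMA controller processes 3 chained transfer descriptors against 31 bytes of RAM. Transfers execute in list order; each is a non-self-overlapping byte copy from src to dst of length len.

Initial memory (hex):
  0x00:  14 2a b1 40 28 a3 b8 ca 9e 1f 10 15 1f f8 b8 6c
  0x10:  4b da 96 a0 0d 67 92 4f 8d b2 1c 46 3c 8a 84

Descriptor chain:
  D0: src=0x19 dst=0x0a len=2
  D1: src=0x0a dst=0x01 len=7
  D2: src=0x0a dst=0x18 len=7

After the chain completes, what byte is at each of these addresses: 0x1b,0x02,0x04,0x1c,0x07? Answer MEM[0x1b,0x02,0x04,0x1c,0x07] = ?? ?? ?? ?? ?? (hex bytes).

#0 dst[0x0a+2] := {0xb2,0x1c}
#1 dst[0x01+7] := {0xb2,0x1c,0x1f,0xf8,0xb8,0x6c,0x4b}
#2 dst[0x18+7] := {0xb2,0x1c,0x1f,0xf8,0xb8,0x6c,0x4b}
query mem[0x1b]=0xf8, mem[0x02]=0x1c, mem[0x04]=0xf8, mem[0x1c]=0xb8, mem[0x07]=0x4b

MEM[0x1b,0x02,0x04,0x1c,0x07] = f8 1c f8 b8 4b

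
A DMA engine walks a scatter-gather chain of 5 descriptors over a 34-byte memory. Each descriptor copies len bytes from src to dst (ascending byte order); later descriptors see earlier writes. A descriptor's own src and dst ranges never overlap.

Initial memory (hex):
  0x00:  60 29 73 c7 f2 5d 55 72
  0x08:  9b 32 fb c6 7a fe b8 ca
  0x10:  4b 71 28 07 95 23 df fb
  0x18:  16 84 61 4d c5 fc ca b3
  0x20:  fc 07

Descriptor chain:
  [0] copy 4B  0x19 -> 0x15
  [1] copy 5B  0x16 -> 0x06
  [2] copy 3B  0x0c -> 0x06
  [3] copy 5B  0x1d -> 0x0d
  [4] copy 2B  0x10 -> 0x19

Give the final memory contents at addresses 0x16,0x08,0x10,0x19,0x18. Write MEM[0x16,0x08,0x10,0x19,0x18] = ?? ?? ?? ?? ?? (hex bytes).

#0 dst[0x15+4] := {0x84,0x61,0x4d,0xc5}
#1 dst[0x06+5] := {0x61,0x4d,0xc5,0x84,0x61}
#2 dst[0x06+3] := {0x7a,0xfe,0xb8}
#3 dst[0x0d+5] := {0xfc,0xca,0xb3,0xfc,0x07}
#4 dst[0x19+2] := {0xfc,0x07}
query mem[0x16]=0x61, mem[0x08]=0xb8, mem[0x10]=0xfc, mem[0x19]=0xfc, mem[0x18]=0xc5

MEM[0x16,0x08,0x10,0x19,0x18] = 61 b8 fc fc c5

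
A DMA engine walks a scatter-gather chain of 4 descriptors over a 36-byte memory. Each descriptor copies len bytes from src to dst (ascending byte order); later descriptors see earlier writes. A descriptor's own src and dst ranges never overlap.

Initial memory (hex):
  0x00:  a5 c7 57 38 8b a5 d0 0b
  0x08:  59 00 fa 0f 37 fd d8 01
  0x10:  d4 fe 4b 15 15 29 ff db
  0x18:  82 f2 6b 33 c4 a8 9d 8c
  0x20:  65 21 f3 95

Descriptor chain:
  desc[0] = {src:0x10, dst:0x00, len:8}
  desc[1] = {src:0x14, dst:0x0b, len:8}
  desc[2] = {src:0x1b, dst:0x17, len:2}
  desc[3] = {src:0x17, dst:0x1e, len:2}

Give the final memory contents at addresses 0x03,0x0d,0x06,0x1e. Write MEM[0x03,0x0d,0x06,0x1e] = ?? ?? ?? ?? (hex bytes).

MEM[0x03,0x0d,0x06,0x1e] = 15 ff ff 33

  after D0: wrote 8B at 0x00 = d4fe4b151529ffdb
  after D1: wrote 8B at 0x0b = 1529ffdb82f26b33
  after D2: wrote 2B at 0x17 = 33c4
  after D3: wrote 2B at 0x1e = 33c4
query mem[0x03]=0x15, mem[0x0d]=0xff, mem[0x06]=0xff, mem[0x1e]=0x33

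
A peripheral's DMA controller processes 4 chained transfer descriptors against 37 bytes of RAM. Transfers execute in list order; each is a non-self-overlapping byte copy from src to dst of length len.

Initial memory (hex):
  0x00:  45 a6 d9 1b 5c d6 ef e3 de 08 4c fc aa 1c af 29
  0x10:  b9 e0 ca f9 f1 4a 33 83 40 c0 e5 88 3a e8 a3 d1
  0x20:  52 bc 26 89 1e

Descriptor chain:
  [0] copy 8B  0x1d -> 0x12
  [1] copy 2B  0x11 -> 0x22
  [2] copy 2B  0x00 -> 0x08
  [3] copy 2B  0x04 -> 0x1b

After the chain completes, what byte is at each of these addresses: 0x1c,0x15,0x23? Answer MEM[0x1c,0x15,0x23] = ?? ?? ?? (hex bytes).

MEM[0x1c,0x15,0x23] = d6 52 e8

  after D0: wrote 8B at 0x12 = e8a3d152bc26891e
  after D1: wrote 2B at 0x22 = e0e8
  after D2: wrote 2B at 0x08 = 45a6
  after D3: wrote 2B at 0x1b = 5cd6
query mem[0x1c]=0xd6, mem[0x15]=0x52, mem[0x23]=0xe8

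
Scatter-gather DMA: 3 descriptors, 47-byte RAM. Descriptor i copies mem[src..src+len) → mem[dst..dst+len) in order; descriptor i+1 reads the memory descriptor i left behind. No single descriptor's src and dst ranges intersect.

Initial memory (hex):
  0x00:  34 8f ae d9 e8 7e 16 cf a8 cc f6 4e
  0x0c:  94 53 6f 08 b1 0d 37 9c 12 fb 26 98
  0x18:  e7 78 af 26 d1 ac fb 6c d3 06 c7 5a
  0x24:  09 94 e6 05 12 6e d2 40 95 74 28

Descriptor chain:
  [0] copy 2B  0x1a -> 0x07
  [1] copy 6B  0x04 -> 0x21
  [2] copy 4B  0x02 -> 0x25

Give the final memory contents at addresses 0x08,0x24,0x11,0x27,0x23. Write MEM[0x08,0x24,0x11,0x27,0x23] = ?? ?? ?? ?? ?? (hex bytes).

D0: mem[0x07..0x08] <- [af 26]
D1: mem[0x21..0x26] <- [e8 7e 16 af 26 cc]
D2: mem[0x25..0x28] <- [ae d9 e8 7e]
query mem[0x08]=0x26, mem[0x24]=0xaf, mem[0x11]=0x0d, mem[0x27]=0xe8, mem[0x23]=0x16

MEM[0x08,0x24,0x11,0x27,0x23] = 26 af 0d e8 16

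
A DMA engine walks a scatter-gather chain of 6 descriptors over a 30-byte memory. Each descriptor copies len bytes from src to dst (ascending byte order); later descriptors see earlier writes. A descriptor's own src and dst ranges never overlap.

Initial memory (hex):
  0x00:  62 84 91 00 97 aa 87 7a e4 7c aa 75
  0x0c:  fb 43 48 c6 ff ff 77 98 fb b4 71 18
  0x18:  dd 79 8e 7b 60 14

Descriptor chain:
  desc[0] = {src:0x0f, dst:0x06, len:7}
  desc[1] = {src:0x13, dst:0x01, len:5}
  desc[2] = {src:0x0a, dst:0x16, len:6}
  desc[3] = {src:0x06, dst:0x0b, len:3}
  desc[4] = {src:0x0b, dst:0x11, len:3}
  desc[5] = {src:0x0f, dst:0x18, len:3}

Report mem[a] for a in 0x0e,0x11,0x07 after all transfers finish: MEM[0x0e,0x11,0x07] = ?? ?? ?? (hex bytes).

[0] 0x0f->0x06 len=7 : c6 ff ff 77 98 fb b4
[1] 0x13->0x01 len=5 : 98 fb b4 71 18
[2] 0x0a->0x16 len=6 : 98 fb b4 43 48 c6
[3] 0x06->0x0b len=3 : c6 ff ff
[4] 0x0b->0x11 len=3 : c6 ff ff
[5] 0x0f->0x18 len=3 : c6 ff c6
query mem[0x0e]=0x48, mem[0x11]=0xc6, mem[0x07]=0xff

MEM[0x0e,0x11,0x07] = 48 c6 ff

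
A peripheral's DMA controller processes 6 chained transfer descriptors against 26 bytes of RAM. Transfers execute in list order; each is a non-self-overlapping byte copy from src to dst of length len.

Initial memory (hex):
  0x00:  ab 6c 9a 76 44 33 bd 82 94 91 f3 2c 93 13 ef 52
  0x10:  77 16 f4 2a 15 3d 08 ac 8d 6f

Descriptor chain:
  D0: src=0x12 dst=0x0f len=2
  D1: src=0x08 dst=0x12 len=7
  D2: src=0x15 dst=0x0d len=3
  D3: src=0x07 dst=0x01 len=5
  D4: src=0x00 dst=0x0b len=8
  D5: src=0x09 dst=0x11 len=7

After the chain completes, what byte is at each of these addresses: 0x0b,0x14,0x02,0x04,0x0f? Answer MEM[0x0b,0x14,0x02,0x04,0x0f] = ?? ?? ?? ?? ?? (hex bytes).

[0] 0x12->0x0f len=2 : f4 2a
[1] 0x08->0x12 len=7 : 94 91 f3 2c 93 13 ef
[2] 0x15->0x0d len=3 : 2c 93 13
[3] 0x07->0x01 len=5 : 82 94 91 f3 2c
[4] 0x00->0x0b len=8 : ab 82 94 91 f3 2c bd 82
[5] 0x09->0x11 len=7 : 91 f3 ab 82 94 91 f3
query mem[0x0b]=0xab, mem[0x14]=0x82, mem[0x02]=0x94, mem[0x04]=0xf3, mem[0x0f]=0xf3

MEM[0x0b,0x14,0x02,0x04,0x0f] = ab 82 94 f3 f3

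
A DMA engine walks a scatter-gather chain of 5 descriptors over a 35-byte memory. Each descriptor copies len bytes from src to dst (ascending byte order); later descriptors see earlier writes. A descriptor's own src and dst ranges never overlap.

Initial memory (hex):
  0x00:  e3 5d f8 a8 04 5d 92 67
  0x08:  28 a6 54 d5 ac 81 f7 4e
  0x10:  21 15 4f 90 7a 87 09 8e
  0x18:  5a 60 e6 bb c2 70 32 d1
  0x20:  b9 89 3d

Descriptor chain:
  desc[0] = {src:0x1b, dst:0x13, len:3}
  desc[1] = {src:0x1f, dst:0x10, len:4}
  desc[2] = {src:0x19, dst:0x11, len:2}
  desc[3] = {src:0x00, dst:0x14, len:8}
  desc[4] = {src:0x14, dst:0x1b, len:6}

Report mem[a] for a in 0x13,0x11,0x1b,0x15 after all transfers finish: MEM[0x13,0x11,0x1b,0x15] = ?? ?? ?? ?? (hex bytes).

[0] 0x1b->0x13 len=3 : bb c2 70
[1] 0x1f->0x10 len=4 : d1 b9 89 3d
[2] 0x19->0x11 len=2 : 60 e6
[3] 0x00->0x14 len=8 : e3 5d f8 a8 04 5d 92 67
[4] 0x14->0x1b len=6 : e3 5d f8 a8 04 5d
query mem[0x13]=0x3d, mem[0x11]=0x60, mem[0x1b]=0xe3, mem[0x15]=0x5d

MEM[0x13,0x11,0x1b,0x15] = 3d 60 e3 5d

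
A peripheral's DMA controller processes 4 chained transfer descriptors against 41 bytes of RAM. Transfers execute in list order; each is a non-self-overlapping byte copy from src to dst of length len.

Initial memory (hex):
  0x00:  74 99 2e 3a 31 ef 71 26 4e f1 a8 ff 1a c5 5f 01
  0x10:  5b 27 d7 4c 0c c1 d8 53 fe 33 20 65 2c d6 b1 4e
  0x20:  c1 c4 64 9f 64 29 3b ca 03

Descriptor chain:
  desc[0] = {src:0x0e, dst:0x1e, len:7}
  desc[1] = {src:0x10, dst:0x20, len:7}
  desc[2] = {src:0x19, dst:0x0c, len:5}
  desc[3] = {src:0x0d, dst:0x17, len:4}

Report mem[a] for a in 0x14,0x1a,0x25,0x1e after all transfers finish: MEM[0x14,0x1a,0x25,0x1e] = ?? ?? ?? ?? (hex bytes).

[0] 0x0e->0x1e len=7 : 5f 01 5b 27 d7 4c 0c
[1] 0x10->0x20 len=7 : 5b 27 d7 4c 0c c1 d8
[2] 0x19->0x0c len=5 : 33 20 65 2c d6
[3] 0x0d->0x17 len=4 : 20 65 2c d6
query mem[0x14]=0x0c, mem[0x1a]=0xd6, mem[0x25]=0xc1, mem[0x1e]=0x5f

MEM[0x14,0x1a,0x25,0x1e] = 0c d6 c1 5f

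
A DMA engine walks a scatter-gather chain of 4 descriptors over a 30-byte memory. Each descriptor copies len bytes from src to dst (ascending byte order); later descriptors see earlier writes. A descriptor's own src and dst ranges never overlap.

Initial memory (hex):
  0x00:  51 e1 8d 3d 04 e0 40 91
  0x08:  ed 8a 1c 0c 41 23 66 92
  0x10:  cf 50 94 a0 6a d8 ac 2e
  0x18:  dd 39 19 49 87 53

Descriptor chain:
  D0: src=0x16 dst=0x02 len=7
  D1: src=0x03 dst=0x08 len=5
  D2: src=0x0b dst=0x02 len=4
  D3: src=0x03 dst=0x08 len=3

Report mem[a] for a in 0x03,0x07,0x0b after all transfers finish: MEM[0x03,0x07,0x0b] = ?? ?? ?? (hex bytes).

MEM[0x03,0x07,0x0b] = 49 49 19

[0] 0x16->0x02 len=7 : ac 2e dd 39 19 49 87
[1] 0x03->0x08 len=5 : 2e dd 39 19 49
[2] 0x0b->0x02 len=4 : 19 49 23 66
[3] 0x03->0x08 len=3 : 49 23 66
query mem[0x03]=0x49, mem[0x07]=0x49, mem[0x0b]=0x19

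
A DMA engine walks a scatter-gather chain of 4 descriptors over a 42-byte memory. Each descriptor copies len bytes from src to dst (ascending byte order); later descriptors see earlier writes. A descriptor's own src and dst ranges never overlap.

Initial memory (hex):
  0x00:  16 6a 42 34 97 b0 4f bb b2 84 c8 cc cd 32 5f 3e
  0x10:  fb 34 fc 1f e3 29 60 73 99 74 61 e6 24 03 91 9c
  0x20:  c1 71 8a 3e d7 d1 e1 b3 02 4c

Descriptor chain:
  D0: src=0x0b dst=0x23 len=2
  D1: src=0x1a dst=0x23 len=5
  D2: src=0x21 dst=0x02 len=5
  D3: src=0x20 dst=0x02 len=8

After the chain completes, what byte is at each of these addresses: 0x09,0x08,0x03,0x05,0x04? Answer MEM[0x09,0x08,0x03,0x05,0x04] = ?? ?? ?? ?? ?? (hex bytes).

MEM[0x09,0x08,0x03,0x05,0x04] = 91 03 71 61 8a

#0 dst[0x23+2] := {0xcc,0xcd}
#1 dst[0x23+5] := {0x61,0xe6,0x24,0x03,0x91}
#2 dst[0x02+5] := {0x71,0x8a,0x61,0xe6,0x24}
#3 dst[0x02+8] := {0xc1,0x71,0x8a,0x61,0xe6,0x24,0x03,0x91}
query mem[0x09]=0x91, mem[0x08]=0x03, mem[0x03]=0x71, mem[0x05]=0x61, mem[0x04]=0x8a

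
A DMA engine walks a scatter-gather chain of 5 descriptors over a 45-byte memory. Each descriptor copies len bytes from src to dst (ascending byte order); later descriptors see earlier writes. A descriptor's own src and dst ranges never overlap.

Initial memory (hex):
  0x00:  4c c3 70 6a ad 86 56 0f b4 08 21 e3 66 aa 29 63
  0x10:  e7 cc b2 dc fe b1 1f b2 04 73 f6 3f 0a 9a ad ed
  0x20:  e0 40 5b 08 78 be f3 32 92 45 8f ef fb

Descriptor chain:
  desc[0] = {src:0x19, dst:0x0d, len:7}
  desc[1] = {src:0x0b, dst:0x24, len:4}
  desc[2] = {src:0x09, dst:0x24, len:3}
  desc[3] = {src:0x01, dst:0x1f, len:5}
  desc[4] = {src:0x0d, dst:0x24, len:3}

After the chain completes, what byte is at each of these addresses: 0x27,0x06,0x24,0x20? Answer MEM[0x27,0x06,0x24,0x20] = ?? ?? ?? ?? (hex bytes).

#0 dst[0x0d+7] := {0x73,0xf6,0x3f,0x0a,0x9a,0xad,0xed}
#1 dst[0x24+4] := {0xe3,0x66,0x73,0xf6}
#2 dst[0x24+3] := {0x08,0x21,0xe3}
#3 dst[0x1f+5] := {0xc3,0x70,0x6a,0xad,0x86}
#4 dst[0x24+3] := {0x73,0xf6,0x3f}
query mem[0x27]=0xf6, mem[0x06]=0x56, mem[0x24]=0x73, mem[0x20]=0x70

MEM[0x27,0x06,0x24,0x20] = f6 56 73 70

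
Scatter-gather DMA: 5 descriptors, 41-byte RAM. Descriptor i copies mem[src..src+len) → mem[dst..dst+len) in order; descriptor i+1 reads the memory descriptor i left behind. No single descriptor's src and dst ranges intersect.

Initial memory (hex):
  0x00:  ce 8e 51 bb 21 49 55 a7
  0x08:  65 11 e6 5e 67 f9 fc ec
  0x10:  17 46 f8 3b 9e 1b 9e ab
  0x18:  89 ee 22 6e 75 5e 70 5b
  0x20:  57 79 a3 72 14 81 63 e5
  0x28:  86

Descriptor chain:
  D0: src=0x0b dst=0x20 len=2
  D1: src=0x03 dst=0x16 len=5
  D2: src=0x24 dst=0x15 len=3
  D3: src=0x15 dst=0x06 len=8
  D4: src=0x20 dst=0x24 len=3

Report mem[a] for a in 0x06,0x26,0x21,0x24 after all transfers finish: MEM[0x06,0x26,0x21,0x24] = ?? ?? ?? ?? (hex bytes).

[0] 0x0b->0x20 len=2 : 5e 67
[1] 0x03->0x16 len=5 : bb 21 49 55 a7
[2] 0x24->0x15 len=3 : 14 81 63
[3] 0x15->0x06 len=8 : 14 81 63 49 55 a7 6e 75
[4] 0x20->0x24 len=3 : 5e 67 a3
query mem[0x06]=0x14, mem[0x26]=0xa3, mem[0x21]=0x67, mem[0x24]=0x5e

MEM[0x06,0x26,0x21,0x24] = 14 a3 67 5e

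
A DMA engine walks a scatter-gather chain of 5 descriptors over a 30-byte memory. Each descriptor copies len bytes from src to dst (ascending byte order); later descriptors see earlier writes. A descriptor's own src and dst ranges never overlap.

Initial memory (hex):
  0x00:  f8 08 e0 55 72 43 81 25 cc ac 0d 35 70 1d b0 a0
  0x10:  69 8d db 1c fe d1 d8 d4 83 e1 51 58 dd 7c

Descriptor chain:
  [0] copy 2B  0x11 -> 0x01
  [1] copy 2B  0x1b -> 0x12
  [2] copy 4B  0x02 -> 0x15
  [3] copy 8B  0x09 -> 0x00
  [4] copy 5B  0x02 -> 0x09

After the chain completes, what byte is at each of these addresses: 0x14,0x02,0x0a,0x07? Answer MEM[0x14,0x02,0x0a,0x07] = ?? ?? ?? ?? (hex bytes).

[0] 0x11->0x01 len=2 : 8d db
[1] 0x1b->0x12 len=2 : 58 dd
[2] 0x02->0x15 len=4 : db 55 72 43
[3] 0x09->0x00 len=8 : ac 0d 35 70 1d b0 a0 69
[4] 0x02->0x09 len=5 : 35 70 1d b0 a0
query mem[0x14]=0xfe, mem[0x02]=0x35, mem[0x0a]=0x70, mem[0x07]=0x69

MEM[0x14,0x02,0x0a,0x07] = fe 35 70 69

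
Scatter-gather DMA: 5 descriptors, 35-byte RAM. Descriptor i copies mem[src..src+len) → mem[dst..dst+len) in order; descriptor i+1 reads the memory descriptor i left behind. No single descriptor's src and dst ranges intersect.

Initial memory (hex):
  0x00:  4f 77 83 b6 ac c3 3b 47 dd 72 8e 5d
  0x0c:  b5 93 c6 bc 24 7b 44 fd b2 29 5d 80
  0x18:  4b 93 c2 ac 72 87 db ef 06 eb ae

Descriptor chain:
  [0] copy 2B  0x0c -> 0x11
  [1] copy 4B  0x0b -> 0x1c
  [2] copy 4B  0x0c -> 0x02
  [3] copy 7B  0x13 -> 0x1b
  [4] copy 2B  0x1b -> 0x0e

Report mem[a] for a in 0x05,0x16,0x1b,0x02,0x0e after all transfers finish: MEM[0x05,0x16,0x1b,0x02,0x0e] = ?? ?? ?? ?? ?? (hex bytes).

MEM[0x05,0x16,0x1b,0x02,0x0e] = bc 5d fd b5 fd

D0: mem[0x11..0x12] <- [b5 93]
D1: mem[0x1c..0x1f] <- [5d b5 93 c6]
D2: mem[0x02..0x05] <- [b5 93 c6 bc]
D3: mem[0x1b..0x21] <- [fd b2 29 5d 80 4b 93]
D4: mem[0x0e..0x0f] <- [fd b2]
query mem[0x05]=0xbc, mem[0x16]=0x5d, mem[0x1b]=0xfd, mem[0x02]=0xb5, mem[0x0e]=0xfd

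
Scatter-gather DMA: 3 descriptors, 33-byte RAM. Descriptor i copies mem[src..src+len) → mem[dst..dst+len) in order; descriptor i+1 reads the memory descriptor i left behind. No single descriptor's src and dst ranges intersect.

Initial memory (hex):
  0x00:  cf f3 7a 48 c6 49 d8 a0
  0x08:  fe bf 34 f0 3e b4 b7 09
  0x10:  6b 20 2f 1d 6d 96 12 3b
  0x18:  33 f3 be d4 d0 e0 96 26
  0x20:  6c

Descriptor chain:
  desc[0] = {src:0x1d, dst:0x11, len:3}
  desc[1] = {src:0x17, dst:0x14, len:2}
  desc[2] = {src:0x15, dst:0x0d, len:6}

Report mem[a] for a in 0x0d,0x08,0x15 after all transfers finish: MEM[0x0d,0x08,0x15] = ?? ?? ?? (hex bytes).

MEM[0x0d,0x08,0x15] = 33 fe 33

[0] 0x1d->0x11 len=3 : e0 96 26
[1] 0x17->0x14 len=2 : 3b 33
[2] 0x15->0x0d len=6 : 33 12 3b 33 f3 be
query mem[0x0d]=0x33, mem[0x08]=0xfe, mem[0x15]=0x33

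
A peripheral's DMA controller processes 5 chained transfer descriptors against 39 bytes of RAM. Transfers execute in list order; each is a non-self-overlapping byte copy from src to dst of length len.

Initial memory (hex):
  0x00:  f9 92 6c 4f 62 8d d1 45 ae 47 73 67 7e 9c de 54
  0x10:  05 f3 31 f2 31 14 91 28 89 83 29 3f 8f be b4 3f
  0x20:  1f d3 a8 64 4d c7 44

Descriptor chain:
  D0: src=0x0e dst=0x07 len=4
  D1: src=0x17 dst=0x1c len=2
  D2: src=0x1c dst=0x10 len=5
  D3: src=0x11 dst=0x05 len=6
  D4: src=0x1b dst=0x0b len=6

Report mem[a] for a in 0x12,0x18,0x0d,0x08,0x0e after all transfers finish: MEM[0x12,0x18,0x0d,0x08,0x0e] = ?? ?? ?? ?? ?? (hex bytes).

D0: mem[0x07..0x0a] <- [de 54 05 f3]
D1: mem[0x1c..0x1d] <- [28 89]
D2: mem[0x10..0x14] <- [28 89 b4 3f 1f]
D3: mem[0x05..0x0a] <- [89 b4 3f 1f 14 91]
D4: mem[0x0b..0x10] <- [3f 28 89 b4 3f 1f]
query mem[0x12]=0xb4, mem[0x18]=0x89, mem[0x0d]=0x89, mem[0x08]=0x1f, mem[0x0e]=0xb4

MEM[0x12,0x18,0x0d,0x08,0x0e] = b4 89 89 1f b4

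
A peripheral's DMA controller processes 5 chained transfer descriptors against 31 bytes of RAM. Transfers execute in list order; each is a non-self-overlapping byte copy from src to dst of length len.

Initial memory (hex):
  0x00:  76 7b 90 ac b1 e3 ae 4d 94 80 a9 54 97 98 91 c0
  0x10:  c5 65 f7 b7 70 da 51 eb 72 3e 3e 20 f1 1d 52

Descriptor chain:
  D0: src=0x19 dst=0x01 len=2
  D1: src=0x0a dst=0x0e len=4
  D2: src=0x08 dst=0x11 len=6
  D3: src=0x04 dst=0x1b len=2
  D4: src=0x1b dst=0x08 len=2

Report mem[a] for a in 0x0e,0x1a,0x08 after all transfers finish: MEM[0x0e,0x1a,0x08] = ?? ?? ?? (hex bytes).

  after D0: wrote 2B at 0x01 = 3e3e
  after D1: wrote 4B at 0x0e = a9549798
  after D2: wrote 6B at 0x11 = 9480a9549798
  after D3: wrote 2B at 0x1b = b1e3
  after D4: wrote 2B at 0x08 = b1e3
query mem[0x0e]=0xa9, mem[0x1a]=0x3e, mem[0x08]=0xb1

MEM[0x0e,0x1a,0x08] = a9 3e b1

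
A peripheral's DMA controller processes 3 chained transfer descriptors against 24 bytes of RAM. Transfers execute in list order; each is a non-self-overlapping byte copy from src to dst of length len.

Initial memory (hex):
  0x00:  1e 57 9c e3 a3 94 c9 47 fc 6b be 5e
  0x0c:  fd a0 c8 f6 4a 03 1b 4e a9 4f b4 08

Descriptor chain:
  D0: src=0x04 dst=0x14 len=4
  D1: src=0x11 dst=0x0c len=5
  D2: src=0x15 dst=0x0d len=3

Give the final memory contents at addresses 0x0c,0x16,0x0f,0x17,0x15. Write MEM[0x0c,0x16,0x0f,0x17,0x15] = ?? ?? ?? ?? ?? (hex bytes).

[0] 0x04->0x14 len=4 : a3 94 c9 47
[1] 0x11->0x0c len=5 : 03 1b 4e a3 94
[2] 0x15->0x0d len=3 : 94 c9 47
query mem[0x0c]=0x03, mem[0x16]=0xc9, mem[0x0f]=0x47, mem[0x17]=0x47, mem[0x15]=0x94

MEM[0x0c,0x16,0x0f,0x17,0x15] = 03 c9 47 47 94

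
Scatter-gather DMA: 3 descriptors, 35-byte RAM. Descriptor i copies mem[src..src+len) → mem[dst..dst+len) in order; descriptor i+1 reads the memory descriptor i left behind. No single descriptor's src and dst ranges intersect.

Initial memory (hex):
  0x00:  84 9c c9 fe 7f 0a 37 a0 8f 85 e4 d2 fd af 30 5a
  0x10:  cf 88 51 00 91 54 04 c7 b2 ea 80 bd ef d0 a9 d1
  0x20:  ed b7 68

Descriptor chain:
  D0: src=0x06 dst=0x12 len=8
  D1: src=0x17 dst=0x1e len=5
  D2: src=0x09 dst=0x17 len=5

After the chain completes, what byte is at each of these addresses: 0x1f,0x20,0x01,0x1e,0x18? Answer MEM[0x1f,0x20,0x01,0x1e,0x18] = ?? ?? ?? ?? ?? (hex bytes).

#0 dst[0x12+8] := {0x37,0xa0,0x8f,0x85,0xe4,0xd2,0xfd,0xaf}
#1 dst[0x1e+5] := {0xd2,0xfd,0xaf,0x80,0xbd}
#2 dst[0x17+5] := {0x85,0xe4,0xd2,0xfd,0xaf}
query mem[0x1f]=0xfd, mem[0x20]=0xaf, mem[0x01]=0x9c, mem[0x1e]=0xd2, mem[0x18]=0xe4

MEM[0x1f,0x20,0x01,0x1e,0x18] = fd af 9c d2 e4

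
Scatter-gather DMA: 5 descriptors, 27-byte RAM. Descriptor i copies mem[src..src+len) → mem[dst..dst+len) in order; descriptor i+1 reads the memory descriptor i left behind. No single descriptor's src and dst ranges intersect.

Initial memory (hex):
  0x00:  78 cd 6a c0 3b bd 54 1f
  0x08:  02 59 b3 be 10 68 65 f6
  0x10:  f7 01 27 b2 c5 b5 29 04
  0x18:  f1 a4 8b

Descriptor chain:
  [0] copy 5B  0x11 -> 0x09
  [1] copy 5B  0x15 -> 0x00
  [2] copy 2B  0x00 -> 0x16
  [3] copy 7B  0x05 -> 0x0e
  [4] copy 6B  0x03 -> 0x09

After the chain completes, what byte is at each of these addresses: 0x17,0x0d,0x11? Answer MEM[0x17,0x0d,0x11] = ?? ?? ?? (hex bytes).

MEM[0x17,0x0d,0x11] = 29 1f 02

[0] 0x11->0x09 len=5 : 01 27 b2 c5 b5
[1] 0x15->0x00 len=5 : b5 29 04 f1 a4
[2] 0x00->0x16 len=2 : b5 29
[3] 0x05->0x0e len=7 : bd 54 1f 02 01 27 b2
[4] 0x03->0x09 len=6 : f1 a4 bd 54 1f 02
query mem[0x17]=0x29, mem[0x0d]=0x1f, mem[0x11]=0x02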